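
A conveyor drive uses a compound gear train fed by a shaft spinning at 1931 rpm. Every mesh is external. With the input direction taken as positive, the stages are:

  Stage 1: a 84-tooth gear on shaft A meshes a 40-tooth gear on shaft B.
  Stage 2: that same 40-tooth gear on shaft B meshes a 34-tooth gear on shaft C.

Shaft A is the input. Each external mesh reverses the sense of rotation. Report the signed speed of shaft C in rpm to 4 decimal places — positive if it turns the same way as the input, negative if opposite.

Stage 1 [84T→40T]: ω = 1931.0000×84/40 = 4055.1000 rpm, dir flips to −; running = −4055.1000
Stage 2 [40T→34T]: ω = 4055.1000×40/34 = 4770.7059 rpm, dir flips to +; running = +4770.7059

+4770.7059 rpm (same as input, |ω| = 4770.7059 rpm)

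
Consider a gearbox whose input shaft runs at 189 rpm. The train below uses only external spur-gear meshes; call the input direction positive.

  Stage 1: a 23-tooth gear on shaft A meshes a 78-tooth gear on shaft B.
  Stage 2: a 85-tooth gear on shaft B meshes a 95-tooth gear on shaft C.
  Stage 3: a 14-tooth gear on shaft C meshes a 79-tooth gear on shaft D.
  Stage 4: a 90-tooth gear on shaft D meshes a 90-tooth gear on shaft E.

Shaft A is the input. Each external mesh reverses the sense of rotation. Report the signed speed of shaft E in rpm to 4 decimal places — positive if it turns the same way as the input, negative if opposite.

+8.8367 rpm (same as input, |ω| = 8.8367 rpm)

Stage 1 [23T→78T]: ω = 189.0000×23/78 = 55.7308 rpm, dir flips to −; running = −55.7308
Stage 2 [85T→95T]: ω = 55.7308×85/95 = 49.8644 rpm, dir flips to +; running = +49.8644
Stage 3 [14T→79T]: ω = 49.8644×14/79 = 8.8367 rpm, dir flips to −; running = −8.8367
Stage 4 [90T→90T]: ω = 8.8367×90/90 = 8.8367 rpm, dir flips to +; running = +8.8367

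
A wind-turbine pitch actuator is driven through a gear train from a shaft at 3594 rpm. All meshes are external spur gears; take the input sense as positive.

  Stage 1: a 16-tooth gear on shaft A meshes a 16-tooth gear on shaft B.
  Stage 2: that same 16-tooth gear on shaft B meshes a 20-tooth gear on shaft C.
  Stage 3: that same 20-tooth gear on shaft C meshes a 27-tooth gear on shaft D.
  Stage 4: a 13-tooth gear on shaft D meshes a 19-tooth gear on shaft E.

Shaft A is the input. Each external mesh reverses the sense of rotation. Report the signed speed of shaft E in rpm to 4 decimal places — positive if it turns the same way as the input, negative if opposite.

+1457.2164 rpm (same as input, |ω| = 1457.2164 rpm)

Stage 1 [16T→16T]: ω = 3594.0000×16/16 = 3594.0000 rpm, dir flips to −; running = −3594.0000
Stage 2 [16T→20T]: ω = 3594.0000×16/20 = 2875.2000 rpm, dir flips to +; running = +2875.2000
Stage 3 [20T→27T]: ω = 2875.2000×20/27 = 2129.7778 rpm, dir flips to −; running = −2129.7778
Stage 4 [13T→19T]: ω = 2129.7778×13/19 = 1457.2164 rpm, dir flips to +; running = +1457.2164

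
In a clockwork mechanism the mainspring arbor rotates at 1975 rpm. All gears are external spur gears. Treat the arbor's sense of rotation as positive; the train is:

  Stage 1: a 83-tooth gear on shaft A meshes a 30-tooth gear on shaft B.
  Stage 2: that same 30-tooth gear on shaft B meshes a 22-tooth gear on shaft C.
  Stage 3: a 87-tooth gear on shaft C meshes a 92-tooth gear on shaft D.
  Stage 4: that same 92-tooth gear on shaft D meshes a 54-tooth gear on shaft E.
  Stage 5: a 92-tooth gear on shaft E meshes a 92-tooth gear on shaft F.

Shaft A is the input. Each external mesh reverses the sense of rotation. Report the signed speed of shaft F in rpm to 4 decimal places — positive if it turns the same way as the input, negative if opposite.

Stage 1 [83T→30T]: ω = 1975.0000×83/30 = 5464.1667 rpm, dir flips to −; running = −5464.1667
Stage 2 [30T→22T]: ω = 5464.1667×30/22 = 7451.1364 rpm, dir flips to +; running = +7451.1364
Stage 3 [87T→92T]: ω = 7451.1364×87/92 = 7046.1833 rpm, dir flips to −; running = −7046.1833
Stage 4 [92T→54T]: ω = 7046.1833×92/54 = 12004.6086 rpm, dir flips to +; running = +12004.6086
Stage 5 [92T→92T]: ω = 12004.6086×92/92 = 12004.6086 rpm, dir flips to −; running = −12004.6086

-12004.6086 rpm (opposite to input, |ω| = 12004.6086 rpm)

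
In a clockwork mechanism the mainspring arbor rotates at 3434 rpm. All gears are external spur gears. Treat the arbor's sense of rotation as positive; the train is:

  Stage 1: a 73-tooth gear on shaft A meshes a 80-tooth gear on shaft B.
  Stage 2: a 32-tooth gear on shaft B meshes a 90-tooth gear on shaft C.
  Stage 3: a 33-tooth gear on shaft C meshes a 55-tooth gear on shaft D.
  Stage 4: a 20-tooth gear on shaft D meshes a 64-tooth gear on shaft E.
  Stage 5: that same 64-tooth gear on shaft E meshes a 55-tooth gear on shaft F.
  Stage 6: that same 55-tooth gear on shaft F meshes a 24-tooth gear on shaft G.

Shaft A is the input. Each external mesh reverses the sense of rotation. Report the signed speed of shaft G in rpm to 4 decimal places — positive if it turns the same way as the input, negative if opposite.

Stage 1 [73T→80T]: ω = 3434.0000×73/80 = 3133.5250 rpm, dir flips to −; running = −3133.5250
Stage 2 [32T→90T]: ω = 3133.5250×32/90 = 1114.1422 rpm, dir flips to +; running = +1114.1422
Stage 3 [33T→55T]: ω = 1114.1422×33/55 = 668.4853 rpm, dir flips to −; running = −668.4853
Stage 4 [20T→64T]: ω = 668.4853×20/64 = 208.9017 rpm, dir flips to +; running = +208.9017
Stage 5 [64T→55T]: ω = 208.9017×64/55 = 243.0856 rpm, dir flips to −; running = −243.0856
Stage 6 [55T→24T]: ω = 243.0856×55/24 = 557.0711 rpm, dir flips to +; running = +557.0711

+557.0711 rpm (same as input, |ω| = 557.0711 rpm)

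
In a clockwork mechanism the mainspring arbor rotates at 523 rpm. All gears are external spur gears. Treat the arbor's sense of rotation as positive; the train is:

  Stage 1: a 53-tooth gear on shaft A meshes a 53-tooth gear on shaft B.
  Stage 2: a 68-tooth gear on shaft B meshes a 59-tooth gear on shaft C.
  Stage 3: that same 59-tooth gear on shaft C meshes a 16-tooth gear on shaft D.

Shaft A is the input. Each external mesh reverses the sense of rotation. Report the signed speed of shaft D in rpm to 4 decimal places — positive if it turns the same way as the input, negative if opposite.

-2222.7500 rpm (opposite to input, |ω| = 2222.7500 rpm)

Stage 1 [53T→53T]: ω = 523.0000×53/53 = 523.0000 rpm, dir flips to −; running = −523.0000
Stage 2 [68T→59T]: ω = 523.0000×68/59 = 602.7797 rpm, dir flips to +; running = +602.7797
Stage 3 [59T→16T]: ω = 602.7797×59/16 = 2222.7500 rpm, dir flips to −; running = −2222.7500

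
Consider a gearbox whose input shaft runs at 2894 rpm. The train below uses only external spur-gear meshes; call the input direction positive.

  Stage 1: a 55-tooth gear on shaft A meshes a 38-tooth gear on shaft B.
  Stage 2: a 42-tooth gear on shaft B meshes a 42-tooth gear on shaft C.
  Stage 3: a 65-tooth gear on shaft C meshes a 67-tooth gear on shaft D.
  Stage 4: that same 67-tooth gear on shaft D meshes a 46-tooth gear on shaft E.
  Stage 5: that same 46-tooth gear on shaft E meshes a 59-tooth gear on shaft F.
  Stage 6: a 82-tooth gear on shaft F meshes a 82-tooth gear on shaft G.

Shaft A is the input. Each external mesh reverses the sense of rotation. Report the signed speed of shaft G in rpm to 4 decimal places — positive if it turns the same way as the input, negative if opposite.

+4614.6521 rpm (same as input, |ω| = 4614.6521 rpm)

Stage 1 [55T→38T]: ω = 2894.0000×55/38 = 4188.6842 rpm, dir flips to −; running = −4188.6842
Stage 2 [42T→42T]: ω = 4188.6842×42/42 = 4188.6842 rpm, dir flips to +; running = +4188.6842
Stage 3 [65T→67T]: ω = 4188.6842×65/67 = 4063.6489 rpm, dir flips to −; running = −4063.6489
Stage 4 [67T→46T]: ω = 4063.6489×67/46 = 5918.7929 rpm, dir flips to +; running = +5918.7929
Stage 5 [46T→59T]: ω = 5918.7929×46/59 = 4614.6521 rpm, dir flips to −; running = −4614.6521
Stage 6 [82T→82T]: ω = 4614.6521×82/82 = 4614.6521 rpm, dir flips to +; running = +4614.6521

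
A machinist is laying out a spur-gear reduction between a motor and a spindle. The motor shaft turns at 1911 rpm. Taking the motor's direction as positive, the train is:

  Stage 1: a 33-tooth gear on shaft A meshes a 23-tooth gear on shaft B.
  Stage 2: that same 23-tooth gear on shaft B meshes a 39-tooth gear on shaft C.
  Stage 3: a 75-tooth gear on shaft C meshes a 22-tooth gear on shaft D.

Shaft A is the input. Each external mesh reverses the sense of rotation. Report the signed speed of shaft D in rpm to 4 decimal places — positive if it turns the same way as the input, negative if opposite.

-5512.5000 rpm (opposite to input, |ω| = 5512.5000 rpm)

Stage 1 [33T→23T]: ω = 1911.0000×33/23 = 2741.8696 rpm, dir flips to −; running = −2741.8696
Stage 2 [23T→39T]: ω = 2741.8696×23/39 = 1617.0000 rpm, dir flips to +; running = +1617.0000
Stage 3 [75T→22T]: ω = 1617.0000×75/22 = 5512.5000 rpm, dir flips to −; running = −5512.5000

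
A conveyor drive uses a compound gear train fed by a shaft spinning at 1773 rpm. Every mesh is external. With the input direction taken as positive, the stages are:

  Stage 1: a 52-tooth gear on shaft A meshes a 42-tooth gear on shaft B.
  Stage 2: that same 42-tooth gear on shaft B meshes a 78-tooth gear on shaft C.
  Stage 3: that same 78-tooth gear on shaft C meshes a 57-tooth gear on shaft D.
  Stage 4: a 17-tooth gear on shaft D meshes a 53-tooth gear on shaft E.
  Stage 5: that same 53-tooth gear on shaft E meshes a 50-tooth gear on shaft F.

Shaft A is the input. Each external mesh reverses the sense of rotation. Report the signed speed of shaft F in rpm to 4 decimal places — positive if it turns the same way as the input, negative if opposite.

-549.9411 rpm (opposite to input, |ω| = 549.9411 rpm)

Stage 1 [52T→42T]: ω = 1773.0000×52/42 = 2195.1429 rpm, dir flips to −; running = −2195.1429
Stage 2 [42T→78T]: ω = 2195.1429×42/78 = 1182.0000 rpm, dir flips to +; running = +1182.0000
Stage 3 [78T→57T]: ω = 1182.0000×78/57 = 1617.4737 rpm, dir flips to −; running = −1617.4737
Stage 4 [17T→53T]: ω = 1617.4737×17/53 = 518.8123 rpm, dir flips to +; running = +518.8123
Stage 5 [53T→50T]: ω = 518.8123×53/50 = 549.9411 rpm, dir flips to −; running = −549.9411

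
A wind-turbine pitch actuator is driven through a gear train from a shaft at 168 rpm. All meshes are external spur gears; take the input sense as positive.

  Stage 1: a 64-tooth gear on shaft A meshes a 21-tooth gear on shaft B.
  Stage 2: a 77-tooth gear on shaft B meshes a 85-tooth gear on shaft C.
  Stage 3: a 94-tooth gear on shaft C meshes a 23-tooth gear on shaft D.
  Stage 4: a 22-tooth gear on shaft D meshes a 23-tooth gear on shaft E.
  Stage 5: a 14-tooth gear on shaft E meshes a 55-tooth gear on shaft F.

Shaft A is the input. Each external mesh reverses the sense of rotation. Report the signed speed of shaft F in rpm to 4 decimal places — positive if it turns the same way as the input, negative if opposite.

-461.5322 rpm (opposite to input, |ω| = 461.5322 rpm)

Stage 1 [64T→21T]: ω = 168.0000×64/21 = 512.0000 rpm, dir flips to −; running = −512.0000
Stage 2 [77T→85T]: ω = 512.0000×77/85 = 463.8118 rpm, dir flips to +; running = +463.8118
Stage 3 [94T→23T]: ω = 463.8118×94/23 = 1895.5785 rpm, dir flips to −; running = −1895.5785
Stage 4 [22T→23T]: ω = 1895.5785×22/23 = 1813.1621 rpm, dir flips to +; running = +1813.1621
Stage 5 [14T→55T]: ω = 1813.1621×14/55 = 461.5322 rpm, dir flips to −; running = −461.5322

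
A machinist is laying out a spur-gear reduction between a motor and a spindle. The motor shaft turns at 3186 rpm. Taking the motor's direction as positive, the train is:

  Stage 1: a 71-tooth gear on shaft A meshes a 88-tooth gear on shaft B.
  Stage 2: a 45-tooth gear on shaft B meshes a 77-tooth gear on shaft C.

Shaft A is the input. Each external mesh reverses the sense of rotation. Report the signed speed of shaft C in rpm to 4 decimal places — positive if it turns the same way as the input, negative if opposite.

Stage 1 [71T→88T]: ω = 3186.0000×71/88 = 2570.5227 rpm, dir flips to −; running = −2570.5227
Stage 2 [45T→77T]: ω = 2570.5227×45/77 = 1502.2535 rpm, dir flips to +; running = +1502.2535

+1502.2535 rpm (same as input, |ω| = 1502.2535 rpm)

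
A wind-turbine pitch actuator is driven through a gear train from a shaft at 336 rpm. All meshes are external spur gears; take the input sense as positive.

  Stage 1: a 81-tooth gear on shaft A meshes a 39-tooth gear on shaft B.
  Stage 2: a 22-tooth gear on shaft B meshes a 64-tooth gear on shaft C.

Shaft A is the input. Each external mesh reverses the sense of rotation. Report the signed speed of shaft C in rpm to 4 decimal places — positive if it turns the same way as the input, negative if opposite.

Stage 1 [81T→39T]: ω = 336.0000×81/39 = 697.8462 rpm, dir flips to −; running = −697.8462
Stage 2 [22T→64T]: ω = 697.8462×22/64 = 239.8846 rpm, dir flips to +; running = +239.8846

+239.8846 rpm (same as input, |ω| = 239.8846 rpm)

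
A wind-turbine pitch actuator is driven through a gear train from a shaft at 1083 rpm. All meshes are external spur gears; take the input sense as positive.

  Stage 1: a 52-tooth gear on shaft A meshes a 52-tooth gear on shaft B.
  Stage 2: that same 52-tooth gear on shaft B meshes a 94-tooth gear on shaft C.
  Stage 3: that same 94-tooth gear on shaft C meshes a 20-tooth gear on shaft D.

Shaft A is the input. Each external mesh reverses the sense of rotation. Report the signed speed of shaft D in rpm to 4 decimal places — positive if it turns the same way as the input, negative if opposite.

-2815.8000 rpm (opposite to input, |ω| = 2815.8000 rpm)

Stage 1 [52T→52T]: ω = 1083.0000×52/52 = 1083.0000 rpm, dir flips to −; running = −1083.0000
Stage 2 [52T→94T]: ω = 1083.0000×52/94 = 599.1064 rpm, dir flips to +; running = +599.1064
Stage 3 [94T→20T]: ω = 599.1064×94/20 = 2815.8000 rpm, dir flips to −; running = −2815.8000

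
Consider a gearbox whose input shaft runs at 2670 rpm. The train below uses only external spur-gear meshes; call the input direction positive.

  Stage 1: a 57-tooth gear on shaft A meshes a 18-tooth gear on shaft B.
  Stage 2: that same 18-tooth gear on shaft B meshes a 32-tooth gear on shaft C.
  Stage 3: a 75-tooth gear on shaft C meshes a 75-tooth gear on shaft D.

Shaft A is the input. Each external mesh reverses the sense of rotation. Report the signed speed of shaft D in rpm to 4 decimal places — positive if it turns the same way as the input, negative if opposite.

Stage 1 [57T→18T]: ω = 2670.0000×57/18 = 8455.0000 rpm, dir flips to −; running = −8455.0000
Stage 2 [18T→32T]: ω = 8455.0000×18/32 = 4755.9375 rpm, dir flips to +; running = +4755.9375
Stage 3 [75T→75T]: ω = 4755.9375×75/75 = 4755.9375 rpm, dir flips to −; running = −4755.9375

-4755.9375 rpm (opposite to input, |ω| = 4755.9375 rpm)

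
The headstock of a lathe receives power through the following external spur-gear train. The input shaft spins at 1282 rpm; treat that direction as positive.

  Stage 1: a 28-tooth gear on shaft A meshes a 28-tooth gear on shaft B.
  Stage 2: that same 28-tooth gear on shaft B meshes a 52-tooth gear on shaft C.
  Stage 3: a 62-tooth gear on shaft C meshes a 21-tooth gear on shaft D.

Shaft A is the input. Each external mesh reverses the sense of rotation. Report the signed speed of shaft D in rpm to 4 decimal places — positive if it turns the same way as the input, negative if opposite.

Stage 1 [28T→28T]: ω = 1282.0000×28/28 = 1282.0000 rpm, dir flips to −; running = −1282.0000
Stage 2 [28T→52T]: ω = 1282.0000×28/52 = 690.3077 rpm, dir flips to +; running = +690.3077
Stage 3 [62T→21T]: ω = 690.3077×62/21 = 2038.0513 rpm, dir flips to −; running = −2038.0513

-2038.0513 rpm (opposite to input, |ω| = 2038.0513 rpm)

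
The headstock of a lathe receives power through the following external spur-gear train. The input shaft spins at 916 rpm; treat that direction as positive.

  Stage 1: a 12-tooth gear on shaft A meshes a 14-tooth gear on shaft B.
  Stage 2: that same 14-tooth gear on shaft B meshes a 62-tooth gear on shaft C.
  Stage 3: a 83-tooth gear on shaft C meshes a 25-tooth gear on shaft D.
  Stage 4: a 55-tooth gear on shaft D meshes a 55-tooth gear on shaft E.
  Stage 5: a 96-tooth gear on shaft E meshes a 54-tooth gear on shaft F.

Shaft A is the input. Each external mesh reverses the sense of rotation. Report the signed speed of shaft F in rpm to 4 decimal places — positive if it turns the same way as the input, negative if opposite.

Stage 1 [12T→14T]: ω = 916.0000×12/14 = 785.1429 rpm, dir flips to −; running = −785.1429
Stage 2 [14T→62T]: ω = 785.1429×14/62 = 177.2903 rpm, dir flips to +; running = +177.2903
Stage 3 [83T→25T]: ω = 177.2903×83/25 = 588.6039 rpm, dir flips to −; running = −588.6039
Stage 4 [55T→55T]: ω = 588.6039×55/55 = 588.6039 rpm, dir flips to +; running = +588.6039
Stage 5 [96T→54T]: ω = 588.6039×96/54 = 1046.4069 rpm, dir flips to −; running = −1046.4069

-1046.4069 rpm (opposite to input, |ω| = 1046.4069 rpm)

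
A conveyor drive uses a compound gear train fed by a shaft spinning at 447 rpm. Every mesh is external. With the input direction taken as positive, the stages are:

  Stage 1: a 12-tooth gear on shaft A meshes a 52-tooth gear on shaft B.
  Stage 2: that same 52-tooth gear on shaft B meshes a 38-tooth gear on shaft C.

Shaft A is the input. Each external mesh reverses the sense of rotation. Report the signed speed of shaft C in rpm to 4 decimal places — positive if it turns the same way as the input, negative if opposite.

Stage 1 [12T→52T]: ω = 447.0000×12/52 = 103.1538 rpm, dir flips to −; running = −103.1538
Stage 2 [52T→38T]: ω = 103.1538×52/38 = 141.1579 rpm, dir flips to +; running = +141.1579

+141.1579 rpm (same as input, |ω| = 141.1579 rpm)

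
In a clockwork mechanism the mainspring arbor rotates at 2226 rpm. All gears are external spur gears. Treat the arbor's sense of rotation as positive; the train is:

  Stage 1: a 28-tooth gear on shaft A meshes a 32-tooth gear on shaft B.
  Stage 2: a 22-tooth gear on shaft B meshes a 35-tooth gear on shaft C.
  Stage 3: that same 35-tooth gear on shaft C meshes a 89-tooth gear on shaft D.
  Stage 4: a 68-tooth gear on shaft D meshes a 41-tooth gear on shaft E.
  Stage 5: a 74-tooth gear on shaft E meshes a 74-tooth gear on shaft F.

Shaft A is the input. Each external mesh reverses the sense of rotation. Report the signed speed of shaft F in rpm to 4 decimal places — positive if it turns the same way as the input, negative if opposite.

Stage 1 [28T→32T]: ω = 2226.0000×28/32 = 1947.7500 rpm, dir flips to −; running = −1947.7500
Stage 2 [22T→35T]: ω = 1947.7500×22/35 = 1224.3000 rpm, dir flips to +; running = +1224.3000
Stage 3 [35T→89T]: ω = 1224.3000×35/89 = 481.4663 rpm, dir flips to −; running = −481.4663
Stage 4 [68T→41T]: ω = 481.4663×68/41 = 798.5295 rpm, dir flips to +; running = +798.5295
Stage 5 [74T→74T]: ω = 798.5295×74/74 = 798.5295 rpm, dir flips to −; running = −798.5295

-798.5295 rpm (opposite to input, |ω| = 798.5295 rpm)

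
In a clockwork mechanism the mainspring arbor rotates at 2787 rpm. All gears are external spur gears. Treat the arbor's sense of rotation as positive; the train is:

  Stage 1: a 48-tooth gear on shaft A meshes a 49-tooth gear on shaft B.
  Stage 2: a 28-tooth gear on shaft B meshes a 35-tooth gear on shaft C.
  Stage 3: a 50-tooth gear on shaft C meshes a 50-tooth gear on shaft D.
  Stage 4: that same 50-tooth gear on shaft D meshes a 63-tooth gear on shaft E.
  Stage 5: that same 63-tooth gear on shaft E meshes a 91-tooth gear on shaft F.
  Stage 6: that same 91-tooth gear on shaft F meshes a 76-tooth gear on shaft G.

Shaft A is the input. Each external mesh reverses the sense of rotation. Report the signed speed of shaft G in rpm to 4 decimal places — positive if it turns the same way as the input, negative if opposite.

Stage 1 [48T→49T]: ω = 2787.0000×48/49 = 2730.1224 rpm, dir flips to −; running = −2730.1224
Stage 2 [28T→35T]: ω = 2730.1224×28/35 = 2184.0980 rpm, dir flips to +; running = +2184.0980
Stage 3 [50T→50T]: ω = 2184.0980×50/50 = 2184.0980 rpm, dir flips to −; running = −2184.0980
Stage 4 [50T→63T]: ω = 2184.0980×50/63 = 1733.4111 rpm, dir flips to +; running = +1733.4111
Stage 5 [63T→91T]: ω = 1733.4111×63/91 = 1200.0538 rpm, dir flips to −; running = −1200.0538
Stage 6 [91T→76T]: ω = 1200.0538×91/76 = 1436.9066 rpm, dir flips to +; running = +1436.9066

+1436.9066 rpm (same as input, |ω| = 1436.9066 rpm)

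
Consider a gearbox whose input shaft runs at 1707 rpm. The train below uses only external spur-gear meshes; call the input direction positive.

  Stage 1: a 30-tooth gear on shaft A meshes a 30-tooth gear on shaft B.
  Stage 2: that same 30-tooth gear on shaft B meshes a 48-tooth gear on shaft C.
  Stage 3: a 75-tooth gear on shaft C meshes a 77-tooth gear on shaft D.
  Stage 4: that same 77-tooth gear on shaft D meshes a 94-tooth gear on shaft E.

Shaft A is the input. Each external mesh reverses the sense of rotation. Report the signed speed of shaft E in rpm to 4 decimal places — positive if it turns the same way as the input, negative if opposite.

Stage 1 [30T→30T]: ω = 1707.0000×30/30 = 1707.0000 rpm, dir flips to −; running = −1707.0000
Stage 2 [30T→48T]: ω = 1707.0000×30/48 = 1066.8750 rpm, dir flips to +; running = +1066.8750
Stage 3 [75T→77T]: ω = 1066.8750×75/77 = 1039.1640 rpm, dir flips to −; running = −1039.1640
Stage 4 [77T→94T]: ω = 1039.1640×77/94 = 851.2301 rpm, dir flips to +; running = +851.2301

+851.2301 rpm (same as input, |ω| = 851.2301 rpm)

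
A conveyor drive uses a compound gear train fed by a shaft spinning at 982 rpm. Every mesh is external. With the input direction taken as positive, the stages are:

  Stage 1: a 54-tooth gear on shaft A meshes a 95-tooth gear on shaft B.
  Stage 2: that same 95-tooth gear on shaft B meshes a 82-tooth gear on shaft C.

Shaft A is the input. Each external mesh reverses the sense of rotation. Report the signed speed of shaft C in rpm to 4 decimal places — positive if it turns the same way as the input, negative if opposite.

Stage 1 [54T→95T]: ω = 982.0000×54/95 = 558.1895 rpm, dir flips to −; running = −558.1895
Stage 2 [95T→82T]: ω = 558.1895×95/82 = 646.6829 rpm, dir flips to +; running = +646.6829

+646.6829 rpm (same as input, |ω| = 646.6829 rpm)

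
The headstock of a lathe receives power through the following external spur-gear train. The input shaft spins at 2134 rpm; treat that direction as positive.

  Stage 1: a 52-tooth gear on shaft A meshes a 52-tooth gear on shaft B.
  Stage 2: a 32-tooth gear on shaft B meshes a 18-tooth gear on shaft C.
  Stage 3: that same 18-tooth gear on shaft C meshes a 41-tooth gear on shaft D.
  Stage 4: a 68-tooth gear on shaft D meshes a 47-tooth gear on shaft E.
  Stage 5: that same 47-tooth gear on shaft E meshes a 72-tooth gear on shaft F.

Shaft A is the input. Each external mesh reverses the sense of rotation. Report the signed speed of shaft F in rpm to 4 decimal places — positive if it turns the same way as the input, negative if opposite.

Stage 1 [52T→52T]: ω = 2134.0000×52/52 = 2134.0000 rpm, dir flips to −; running = −2134.0000
Stage 2 [32T→18T]: ω = 2134.0000×32/18 = 3793.7778 rpm, dir flips to +; running = +3793.7778
Stage 3 [18T→41T]: ω = 3793.7778×18/41 = 1665.5610 rpm, dir flips to −; running = −1665.5610
Stage 4 [68T→47T]: ω = 1665.5610×68/47 = 2409.7478 rpm, dir flips to +; running = +2409.7478
Stage 5 [47T→72T]: ω = 2409.7478×47/72 = 1573.0298 rpm, dir flips to −; running = −1573.0298

-1573.0298 rpm (opposite to input, |ω| = 1573.0298 rpm)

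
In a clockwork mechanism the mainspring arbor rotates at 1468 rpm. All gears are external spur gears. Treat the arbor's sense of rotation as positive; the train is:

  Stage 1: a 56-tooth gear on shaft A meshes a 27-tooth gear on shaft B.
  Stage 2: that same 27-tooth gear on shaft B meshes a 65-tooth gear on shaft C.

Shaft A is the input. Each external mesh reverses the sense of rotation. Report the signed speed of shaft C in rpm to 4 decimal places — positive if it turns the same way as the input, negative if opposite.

Stage 1 [56T→27T]: ω = 1468.0000×56/27 = 3044.7407 rpm, dir flips to −; running = −3044.7407
Stage 2 [27T→65T]: ω = 3044.7407×27/65 = 1264.7385 rpm, dir flips to +; running = +1264.7385

+1264.7385 rpm (same as input, |ω| = 1264.7385 rpm)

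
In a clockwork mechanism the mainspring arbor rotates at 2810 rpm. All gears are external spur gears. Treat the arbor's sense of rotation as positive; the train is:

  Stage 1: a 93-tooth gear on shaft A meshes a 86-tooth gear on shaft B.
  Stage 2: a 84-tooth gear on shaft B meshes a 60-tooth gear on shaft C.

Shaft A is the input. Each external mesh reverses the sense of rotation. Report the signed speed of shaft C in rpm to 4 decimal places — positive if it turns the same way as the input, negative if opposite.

+4254.2093 rpm (same as input, |ω| = 4254.2093 rpm)

Stage 1 [93T→86T]: ω = 2810.0000×93/86 = 3038.7209 rpm, dir flips to −; running = −3038.7209
Stage 2 [84T→60T]: ω = 3038.7209×84/60 = 4254.2093 rpm, dir flips to +; running = +4254.2093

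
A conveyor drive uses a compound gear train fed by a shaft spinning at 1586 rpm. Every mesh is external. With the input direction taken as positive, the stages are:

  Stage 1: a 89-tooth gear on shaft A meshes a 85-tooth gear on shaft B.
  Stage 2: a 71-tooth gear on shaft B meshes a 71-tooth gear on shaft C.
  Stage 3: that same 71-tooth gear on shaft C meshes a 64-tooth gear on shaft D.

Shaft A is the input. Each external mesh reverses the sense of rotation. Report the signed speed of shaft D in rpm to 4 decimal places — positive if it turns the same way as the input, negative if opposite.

-1842.2673 rpm (opposite to input, |ω| = 1842.2673 rpm)

Stage 1 [89T→85T]: ω = 1586.0000×89/85 = 1660.6353 rpm, dir flips to −; running = −1660.6353
Stage 2 [71T→71T]: ω = 1660.6353×71/71 = 1660.6353 rpm, dir flips to +; running = +1660.6353
Stage 3 [71T→64T]: ω = 1660.6353×71/64 = 1842.2673 rpm, dir flips to −; running = −1842.2673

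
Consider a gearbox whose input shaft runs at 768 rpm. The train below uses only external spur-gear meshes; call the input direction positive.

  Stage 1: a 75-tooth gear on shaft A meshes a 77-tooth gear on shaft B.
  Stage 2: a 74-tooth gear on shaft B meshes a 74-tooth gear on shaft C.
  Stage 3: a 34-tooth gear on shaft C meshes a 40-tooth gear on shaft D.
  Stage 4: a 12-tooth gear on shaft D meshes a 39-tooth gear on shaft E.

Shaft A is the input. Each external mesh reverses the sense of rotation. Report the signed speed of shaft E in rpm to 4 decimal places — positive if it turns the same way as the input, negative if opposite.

+195.6444 rpm (same as input, |ω| = 195.6444 rpm)

Stage 1 [75T→77T]: ω = 768.0000×75/77 = 748.0519 rpm, dir flips to −; running = −748.0519
Stage 2 [74T→74T]: ω = 748.0519×74/74 = 748.0519 rpm, dir flips to +; running = +748.0519
Stage 3 [34T→40T]: ω = 748.0519×34/40 = 635.8442 rpm, dir flips to −; running = −635.8442
Stage 4 [12T→39T]: ω = 635.8442×12/39 = 195.6444 rpm, dir flips to +; running = +195.6444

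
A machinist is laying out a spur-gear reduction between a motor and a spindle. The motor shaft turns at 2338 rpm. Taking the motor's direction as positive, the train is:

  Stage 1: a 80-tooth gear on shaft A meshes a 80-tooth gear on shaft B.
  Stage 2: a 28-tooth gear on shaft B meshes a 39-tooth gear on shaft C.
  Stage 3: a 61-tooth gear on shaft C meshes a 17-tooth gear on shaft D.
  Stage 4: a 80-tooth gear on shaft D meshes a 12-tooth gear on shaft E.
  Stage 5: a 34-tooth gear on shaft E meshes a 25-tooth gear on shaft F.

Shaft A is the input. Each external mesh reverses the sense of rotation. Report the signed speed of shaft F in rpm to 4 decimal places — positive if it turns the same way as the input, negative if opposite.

-54609.2855 rpm (opposite to input, |ω| = 54609.2855 rpm)

Stage 1 [80T→80T]: ω = 2338.0000×80/80 = 2338.0000 rpm, dir flips to −; running = −2338.0000
Stage 2 [28T→39T]: ω = 2338.0000×28/39 = 1678.5641 rpm, dir flips to +; running = +1678.5641
Stage 3 [61T→17T]: ω = 1678.5641×61/17 = 6023.0830 rpm, dir flips to −; running = −6023.0830
Stage 4 [80T→12T]: ω = 6023.0830×80/12 = 40153.8864 rpm, dir flips to +; running = +40153.8864
Stage 5 [34T→25T]: ω = 40153.8864×34/25 = 54609.2855 rpm, dir flips to −; running = −54609.2855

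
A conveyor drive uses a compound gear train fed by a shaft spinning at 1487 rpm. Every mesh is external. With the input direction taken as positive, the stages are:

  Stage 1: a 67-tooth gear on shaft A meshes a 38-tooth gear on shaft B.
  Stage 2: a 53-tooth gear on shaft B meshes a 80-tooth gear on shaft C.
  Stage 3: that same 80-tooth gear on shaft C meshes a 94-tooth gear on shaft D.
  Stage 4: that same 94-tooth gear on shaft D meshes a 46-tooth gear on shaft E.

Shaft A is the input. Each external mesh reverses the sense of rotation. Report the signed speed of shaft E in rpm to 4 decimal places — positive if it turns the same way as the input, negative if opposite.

Stage 1 [67T→38T]: ω = 1487.0000×67/38 = 2621.8158 rpm, dir flips to −; running = −2621.8158
Stage 2 [53T→80T]: ω = 2621.8158×53/80 = 1736.9530 rpm, dir flips to +; running = +1736.9530
Stage 3 [80T→94T]: ω = 1736.9530×80/94 = 1478.2578 rpm, dir flips to −; running = −1478.2578
Stage 4 [94T→46T]: ω = 1478.2578×94/46 = 3020.7878 rpm, dir flips to +; running = +3020.7878

+3020.7878 rpm (same as input, |ω| = 3020.7878 rpm)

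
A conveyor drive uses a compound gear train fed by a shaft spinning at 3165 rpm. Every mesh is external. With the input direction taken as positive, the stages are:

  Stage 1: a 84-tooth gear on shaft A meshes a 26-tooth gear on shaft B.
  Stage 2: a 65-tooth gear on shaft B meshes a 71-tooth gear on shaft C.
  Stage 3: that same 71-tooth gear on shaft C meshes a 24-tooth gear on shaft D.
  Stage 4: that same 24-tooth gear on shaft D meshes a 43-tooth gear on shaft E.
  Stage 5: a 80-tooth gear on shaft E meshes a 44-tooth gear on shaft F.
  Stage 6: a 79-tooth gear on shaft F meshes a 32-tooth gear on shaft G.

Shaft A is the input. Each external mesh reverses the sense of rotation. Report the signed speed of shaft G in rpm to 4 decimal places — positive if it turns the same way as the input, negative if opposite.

Stage 1 [84T→26T]: ω = 3165.0000×84/26 = 10225.3846 rpm, dir flips to −; running = −10225.3846
Stage 2 [65T→71T]: ω = 10225.3846×65/71 = 9361.2676 rpm, dir flips to +; running = +9361.2676
Stage 3 [71T→24T]: ω = 9361.2676×71/24 = 27693.7500 rpm, dir flips to −; running = −27693.7500
Stage 4 [24T→43T]: ω = 27693.7500×24/43 = 15456.9767 rpm, dir flips to +; running = +15456.9767
Stage 5 [80T→44T]: ω = 15456.9767×80/44 = 28103.5941 rpm, dir flips to −; running = −28103.5941
Stage 6 [79T→32T]: ω = 28103.5941×79/32 = 69380.7479 rpm, dir flips to +; running = +69380.7479

+69380.7479 rpm (same as input, |ω| = 69380.7479 rpm)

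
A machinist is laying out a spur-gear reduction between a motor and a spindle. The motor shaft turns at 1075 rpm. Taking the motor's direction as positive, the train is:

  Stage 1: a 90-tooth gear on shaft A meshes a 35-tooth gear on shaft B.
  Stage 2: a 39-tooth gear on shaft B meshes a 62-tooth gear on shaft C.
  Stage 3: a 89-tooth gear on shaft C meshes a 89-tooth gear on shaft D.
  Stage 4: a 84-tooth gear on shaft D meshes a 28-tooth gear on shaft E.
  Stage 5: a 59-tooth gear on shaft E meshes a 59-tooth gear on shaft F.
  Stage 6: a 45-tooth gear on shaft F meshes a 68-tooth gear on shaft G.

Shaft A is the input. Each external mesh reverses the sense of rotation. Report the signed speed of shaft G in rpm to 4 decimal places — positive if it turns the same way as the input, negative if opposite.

+3452.0788 rpm (same as input, |ω| = 3452.0788 rpm)

Stage 1 [90T→35T]: ω = 1075.0000×90/35 = 2764.2857 rpm, dir flips to −; running = −2764.2857
Stage 2 [39T→62T]: ω = 2764.2857×39/62 = 1738.8249 rpm, dir flips to +; running = +1738.8249
Stage 3 [89T→89T]: ω = 1738.8249×89/89 = 1738.8249 rpm, dir flips to −; running = −1738.8249
Stage 4 [84T→28T]: ω = 1738.8249×84/28 = 5216.4747 rpm, dir flips to +; running = +5216.4747
Stage 5 [59T→59T]: ω = 5216.4747×59/59 = 5216.4747 rpm, dir flips to −; running = −5216.4747
Stage 6 [45T→68T]: ω = 5216.4747×45/68 = 3452.0788 rpm, dir flips to +; running = +3452.0788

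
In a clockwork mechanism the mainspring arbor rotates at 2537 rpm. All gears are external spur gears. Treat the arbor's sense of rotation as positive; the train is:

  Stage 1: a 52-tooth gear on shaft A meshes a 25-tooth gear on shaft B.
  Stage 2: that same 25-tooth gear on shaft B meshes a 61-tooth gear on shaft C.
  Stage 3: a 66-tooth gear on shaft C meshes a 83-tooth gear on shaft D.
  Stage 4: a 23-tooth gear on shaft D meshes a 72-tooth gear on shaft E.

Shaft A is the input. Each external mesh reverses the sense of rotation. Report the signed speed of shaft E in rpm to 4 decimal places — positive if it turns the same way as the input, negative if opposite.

Stage 1 [52T→25T]: ω = 2537.0000×52/25 = 5276.9600 rpm, dir flips to −; running = −5276.9600
Stage 2 [25T→61T]: ω = 5276.9600×25/61 = 2162.6885 rpm, dir flips to +; running = +2162.6885
Stage 3 [66T→83T]: ω = 2162.6885×66/83 = 1719.7282 rpm, dir flips to −; running = −1719.7282
Stage 4 [23T→72T]: ω = 1719.7282×23/72 = 549.3576 rpm, dir flips to +; running = +549.3576

+549.3576 rpm (same as input, |ω| = 549.3576 rpm)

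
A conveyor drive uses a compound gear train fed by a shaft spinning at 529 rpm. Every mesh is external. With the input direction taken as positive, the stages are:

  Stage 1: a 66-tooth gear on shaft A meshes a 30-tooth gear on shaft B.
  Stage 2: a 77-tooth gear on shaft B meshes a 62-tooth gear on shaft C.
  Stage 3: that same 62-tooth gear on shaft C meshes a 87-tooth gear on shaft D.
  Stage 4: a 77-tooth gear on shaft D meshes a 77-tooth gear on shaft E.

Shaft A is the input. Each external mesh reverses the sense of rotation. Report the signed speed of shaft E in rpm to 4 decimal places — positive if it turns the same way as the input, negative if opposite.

Stage 1 [66T→30T]: ω = 529.0000×66/30 = 1163.8000 rpm, dir flips to −; running = −1163.8000
Stage 2 [77T→62T]: ω = 1163.8000×77/62 = 1445.3645 rpm, dir flips to +; running = +1445.3645
Stage 3 [62T→87T]: ω = 1445.3645×62/87 = 1030.0299 rpm, dir flips to −; running = −1030.0299
Stage 4 [77T→77T]: ω = 1030.0299×77/77 = 1030.0299 rpm, dir flips to +; running = +1030.0299

+1030.0299 rpm (same as input, |ω| = 1030.0299 rpm)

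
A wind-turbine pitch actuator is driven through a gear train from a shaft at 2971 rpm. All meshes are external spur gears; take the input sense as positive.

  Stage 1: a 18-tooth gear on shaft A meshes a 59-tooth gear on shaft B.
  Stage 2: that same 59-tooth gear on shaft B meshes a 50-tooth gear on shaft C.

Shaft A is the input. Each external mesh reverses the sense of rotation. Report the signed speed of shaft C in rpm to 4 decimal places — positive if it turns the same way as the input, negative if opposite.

Stage 1 [18T→59T]: ω = 2971.0000×18/59 = 906.4068 rpm, dir flips to −; running = −906.4068
Stage 2 [59T→50T]: ω = 906.4068×59/50 = 1069.5600 rpm, dir flips to +; running = +1069.5600

+1069.5600 rpm (same as input, |ω| = 1069.5600 rpm)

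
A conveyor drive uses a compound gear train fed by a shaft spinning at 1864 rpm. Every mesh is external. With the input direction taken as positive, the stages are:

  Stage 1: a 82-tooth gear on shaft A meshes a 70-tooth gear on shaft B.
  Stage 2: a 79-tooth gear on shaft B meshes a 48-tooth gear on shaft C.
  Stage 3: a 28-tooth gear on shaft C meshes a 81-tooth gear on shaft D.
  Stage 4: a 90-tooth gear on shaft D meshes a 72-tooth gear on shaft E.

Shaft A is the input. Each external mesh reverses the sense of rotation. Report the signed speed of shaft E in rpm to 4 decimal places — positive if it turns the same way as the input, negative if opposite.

+1552.8539 rpm (same as input, |ω| = 1552.8539 rpm)

Stage 1 [82T→70T]: ω = 1864.0000×82/70 = 2183.5429 rpm, dir flips to −; running = −2183.5429
Stage 2 [79T→48T]: ω = 2183.5429×79/48 = 3593.7476 rpm, dir flips to +; running = +3593.7476
Stage 3 [28T→81T]: ω = 3593.7476×28/81 = 1242.2831 rpm, dir flips to −; running = −1242.2831
Stage 4 [90T→72T]: ω = 1242.2831×90/72 = 1552.8539 rpm, dir flips to +; running = +1552.8539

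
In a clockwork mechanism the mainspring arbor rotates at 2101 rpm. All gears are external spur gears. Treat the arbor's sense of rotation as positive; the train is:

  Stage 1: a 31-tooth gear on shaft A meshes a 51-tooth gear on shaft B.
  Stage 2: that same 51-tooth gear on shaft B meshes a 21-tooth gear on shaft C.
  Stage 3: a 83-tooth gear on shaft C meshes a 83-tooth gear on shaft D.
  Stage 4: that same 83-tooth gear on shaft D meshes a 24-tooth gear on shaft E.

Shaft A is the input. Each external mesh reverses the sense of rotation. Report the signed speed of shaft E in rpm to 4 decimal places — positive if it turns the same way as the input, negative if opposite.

Stage 1 [31T→51T]: ω = 2101.0000×31/51 = 1277.0784 rpm, dir flips to −; running = −1277.0784
Stage 2 [51T→21T]: ω = 1277.0784×51/21 = 3101.4762 rpm, dir flips to +; running = +3101.4762
Stage 3 [83T→83T]: ω = 3101.4762×83/83 = 3101.4762 rpm, dir flips to −; running = −3101.4762
Stage 4 [83T→24T]: ω = 3101.4762×83/24 = 10725.9385 rpm, dir flips to +; running = +10725.9385

+10725.9385 rpm (same as input, |ω| = 10725.9385 rpm)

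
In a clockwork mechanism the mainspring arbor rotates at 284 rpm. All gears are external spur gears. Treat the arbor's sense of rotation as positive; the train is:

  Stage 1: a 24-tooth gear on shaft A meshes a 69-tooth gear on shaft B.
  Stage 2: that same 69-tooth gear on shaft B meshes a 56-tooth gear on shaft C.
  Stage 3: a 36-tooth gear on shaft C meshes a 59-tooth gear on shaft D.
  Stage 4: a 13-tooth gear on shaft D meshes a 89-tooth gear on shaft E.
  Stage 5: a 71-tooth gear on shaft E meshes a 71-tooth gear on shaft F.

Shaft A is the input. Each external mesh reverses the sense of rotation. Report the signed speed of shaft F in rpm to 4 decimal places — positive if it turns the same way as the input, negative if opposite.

Stage 1 [24T→69T]: ω = 284.0000×24/69 = 98.7826 rpm, dir flips to −; running = −98.7826
Stage 2 [69T→56T]: ω = 98.7826×69/56 = 121.7143 rpm, dir flips to +; running = +121.7143
Stage 3 [36T→59T]: ω = 121.7143×36/59 = 74.2663 rpm, dir flips to −; running = −74.2663
Stage 4 [13T→89T]: ω = 74.2663×13/89 = 10.8479 rpm, dir flips to +; running = +10.8479
Stage 5 [71T→71T]: ω = 10.8479×71/71 = 10.8479 rpm, dir flips to −; running = −10.8479

-10.8479 rpm (opposite to input, |ω| = 10.8479 rpm)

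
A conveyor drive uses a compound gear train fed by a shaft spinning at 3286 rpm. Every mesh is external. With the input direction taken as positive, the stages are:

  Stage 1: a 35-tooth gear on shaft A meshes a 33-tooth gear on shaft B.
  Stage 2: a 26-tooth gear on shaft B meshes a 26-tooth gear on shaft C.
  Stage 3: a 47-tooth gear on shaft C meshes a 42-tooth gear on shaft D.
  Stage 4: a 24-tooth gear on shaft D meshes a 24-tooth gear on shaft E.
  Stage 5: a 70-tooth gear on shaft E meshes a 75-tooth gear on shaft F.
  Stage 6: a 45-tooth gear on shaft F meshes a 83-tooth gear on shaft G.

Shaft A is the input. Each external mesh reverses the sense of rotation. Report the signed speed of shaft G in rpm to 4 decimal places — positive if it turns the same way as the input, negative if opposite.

+1973.5195 rpm (same as input, |ω| = 1973.5195 rpm)

Stage 1 [35T→33T]: ω = 3286.0000×35/33 = 3485.1515 rpm, dir flips to −; running = −3485.1515
Stage 2 [26T→26T]: ω = 3485.1515×26/26 = 3485.1515 rpm, dir flips to +; running = +3485.1515
Stage 3 [47T→42T]: ω = 3485.1515×47/42 = 3900.0505 rpm, dir flips to −; running = −3900.0505
Stage 4 [24T→24T]: ω = 3900.0505×24/24 = 3900.0505 rpm, dir flips to +; running = +3900.0505
Stage 5 [70T→75T]: ω = 3900.0505×70/75 = 3640.0471 rpm, dir flips to −; running = −3640.0471
Stage 6 [45T→83T]: ω = 3640.0471×45/83 = 1973.5195 rpm, dir flips to +; running = +1973.5195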